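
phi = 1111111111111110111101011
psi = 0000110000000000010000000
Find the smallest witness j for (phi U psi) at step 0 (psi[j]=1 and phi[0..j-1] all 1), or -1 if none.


(phi U psi) at 0: need smallest j with psi[j]=1 and phi[i]=1 for all i in [0,j).
Scan from step 0:
  step 0: phi=1, psi=0 -> continue
  step 1: phi=1, psi=0 -> continue
  step 2: phi=1, psi=0 -> continue
  step 3: phi=1, psi=0 -> continue
  step 4: psi=1 and phi held for [0,4) -> witness found
Witness step = 4

4


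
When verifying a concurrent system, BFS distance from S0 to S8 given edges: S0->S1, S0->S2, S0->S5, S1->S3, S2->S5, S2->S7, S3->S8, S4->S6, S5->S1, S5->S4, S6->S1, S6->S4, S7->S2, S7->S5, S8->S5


BFS layer-by-layer from S0:
  dist 0: {S0}
  dist 1: {S1, S2, S5}
  dist 2: {S3, S4, S7}
  dist 3: {S6, S8}
  -> S8 reached at distance 3
Shortest path length = 3

3


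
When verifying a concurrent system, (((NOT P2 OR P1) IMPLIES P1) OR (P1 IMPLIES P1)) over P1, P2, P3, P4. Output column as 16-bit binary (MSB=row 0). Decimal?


Formula: (((NOT P2 OR P1) IMPLIES P1) OR (P1 IMPLIES P1)) over P1, P2, P3, P4 (16 rows)
Evaluate each row (bits = P1,P2,P3,P4, MSB first):
  row 0 [0000]: (((NOT 0 OR 0) IMPLIES 0) OR (0 IMPLIES 0)) -> 1
  row 1 [0001]: (((NOT 0 OR 0) IMPLIES 0) OR (0 IMPLIES 0)) -> 1
  row 2 [0010]: (((NOT 0 OR 0) IMPLIES 0) OR (0 IMPLIES 0)) -> 1
  row 3 [0011]: (((NOT 0 OR 0) IMPLIES 0) OR (0 IMPLIES 0)) -> 1
  row 4 [0100]: (((NOT 1 OR 0) IMPLIES 0) OR (0 IMPLIES 0)) -> 1
  row 5 [0101]: (((NOT 1 OR 0) IMPLIES 0) OR (0 IMPLIES 0)) -> 1
  row 6 [0110]: (((NOT 1 OR 0) IMPLIES 0) OR (0 IMPLIES 0)) -> 1
  row 7 [0111]: (((NOT 1 OR 0) IMPLIES 0) OR (0 IMPLIES 0)) -> 1
  row 8 [1000]: (((NOT 0 OR 1) IMPLIES 1) OR (1 IMPLIES 1)) -> 1
  row 9 [1001]: (((NOT 0 OR 1) IMPLIES 1) OR (1 IMPLIES 1)) -> 1
  row 10 [1010]: (((NOT 0 OR 1) IMPLIES 1) OR (1 IMPLIES 1)) -> 1
  row 11 [1011]: (((NOT 0 OR 1) IMPLIES 1) OR (1 IMPLIES 1)) -> 1
  row 12 [1100]: (((NOT 1 OR 1) IMPLIES 1) OR (1 IMPLIES 1)) -> 1
  row 13 [1101]: (((NOT 1 OR 1) IMPLIES 1) OR (1 IMPLIES 1)) -> 1
  row 14 [1110]: (((NOT 1 OR 1) IMPLIES 1) OR (1 IMPLIES 1)) -> 1
  row 15 [1111]: (((NOT 1 OR 1) IMPLIES 1) OR (1 IMPLIES 1)) -> 1
Full result column, 4 rows per line (P1,P2 fixed per line; P3,P4 runs 00..11 left to right):
  rows 0-3 [P1,P2=00]: 1111  = hex F
  rows 4-7 [P1,P2=01]: 1111  = hex F
  rows 8-11 [P1,P2=10]: 1111  = hex F
  rows 12-15 [P1,P2=11]: 1111  = hex F
Output column (row 0 .. row 15) = 1111111111111111
Output column grouped in 4s = 1111 1111 1111 1111 = 0xFFFF
Convert to decimal digit by digit (value = value*16 + digit):
  F -> 15
  15*16 + 15 (F) = 255
  255*16 + 15 (F) = 4095
  4095*16 + 15 (F) = 65535
Decimal = 65535

65535


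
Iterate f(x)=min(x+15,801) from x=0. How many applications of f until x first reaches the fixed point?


Step 1: x=0, cap=801, increment=15
Step 2: x grows by 15 each step until capped at 801; fixed point is x=801
Step 3: iterations = ceil(801/15) = 54

54


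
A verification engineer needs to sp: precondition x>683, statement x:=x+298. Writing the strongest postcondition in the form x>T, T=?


Formula: sp(P, x:=E) = exists old_x. (x = E[old_x/x]) AND P[old_x/x] (old_x is the value of x before the assignment; eliminate old_x by solving x = E[old_x/x] for old_x)
Step 1: Precondition P: x>683, i.e. old_x > 683
Step 2: Assignment gives x = old_x + 298, so old_x = x - 298
Step 3: Substitute into P: x - 298 > 683
Step 4: Simplify: x > 683+298 = 981

981


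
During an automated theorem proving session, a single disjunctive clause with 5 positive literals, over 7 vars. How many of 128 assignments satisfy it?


Step 1: Total=2^7=128
Step 2: Unsat when all 5 false: 2^2=4
Step 3: Sat=128-4=124

124


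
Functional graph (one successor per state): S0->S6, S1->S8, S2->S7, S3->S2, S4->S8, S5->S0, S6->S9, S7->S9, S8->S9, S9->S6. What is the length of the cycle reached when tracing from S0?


Trace from S0 until a state repeats:
  S0 -> S6 -> S9 -> S6
S6 first seen at step 1, revisited at step 3.
Cycle length = 3 - 1 = 2

2


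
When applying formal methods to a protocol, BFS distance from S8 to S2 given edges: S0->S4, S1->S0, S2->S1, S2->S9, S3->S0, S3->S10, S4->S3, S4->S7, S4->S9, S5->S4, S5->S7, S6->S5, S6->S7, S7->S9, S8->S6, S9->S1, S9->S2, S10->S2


BFS layer-by-layer from S8:
  dist 0: {S8}
  dist 1: {S6}
  dist 2: {S5, S7}
  dist 3: {S4, S9}
  dist 4: {S1, S2, S3}
  -> S2 reached at distance 4
Shortest path length = 4

4


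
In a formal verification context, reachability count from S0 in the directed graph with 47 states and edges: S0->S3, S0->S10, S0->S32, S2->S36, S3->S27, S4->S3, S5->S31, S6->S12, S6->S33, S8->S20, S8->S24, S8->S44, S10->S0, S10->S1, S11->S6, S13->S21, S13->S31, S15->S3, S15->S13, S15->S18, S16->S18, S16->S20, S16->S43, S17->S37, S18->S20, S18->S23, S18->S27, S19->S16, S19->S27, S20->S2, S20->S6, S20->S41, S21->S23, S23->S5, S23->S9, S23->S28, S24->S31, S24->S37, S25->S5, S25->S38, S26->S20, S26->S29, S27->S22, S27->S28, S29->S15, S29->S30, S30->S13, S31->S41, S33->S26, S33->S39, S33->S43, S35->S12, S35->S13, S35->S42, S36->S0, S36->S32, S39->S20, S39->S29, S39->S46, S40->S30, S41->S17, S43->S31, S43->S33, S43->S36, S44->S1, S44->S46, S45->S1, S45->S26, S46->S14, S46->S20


BFS from S0:
  layer 0: {S0}
  layer 1: {S3, S10, S32}
  layer 2: {S1, S27}
  layer 3: {S22, S28}
Reachable set: {S0, S1, S3, S10, S22, S27, S28, S32}
Count = 8

8


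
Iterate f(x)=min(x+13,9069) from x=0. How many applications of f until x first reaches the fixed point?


Step 1: x=0, cap=9069, increment=13
Step 2: x grows by 13 each step until capped at 9069; fixed point is x=9069
Step 3: iterations = ceil(9069/13) = 698

698


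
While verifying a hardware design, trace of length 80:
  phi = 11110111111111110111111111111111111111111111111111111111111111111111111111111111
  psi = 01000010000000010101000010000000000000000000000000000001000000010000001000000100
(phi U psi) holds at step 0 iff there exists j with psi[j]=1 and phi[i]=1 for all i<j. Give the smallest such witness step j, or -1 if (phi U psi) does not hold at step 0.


(phi U psi) at 0: need smallest j with psi[j]=1 and phi[i]=1 for all i in [0,j).
Scan from step 0:
  step 0: phi=1, psi=0 -> continue
  step 1: psi=1 and phi held for [0,1) -> witness found
Witness step = 1

1


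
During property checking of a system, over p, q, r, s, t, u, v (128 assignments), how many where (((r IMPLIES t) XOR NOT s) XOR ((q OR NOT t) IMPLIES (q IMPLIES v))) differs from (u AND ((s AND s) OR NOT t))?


F1 = (((r IMPLIES t) XOR NOT s) XOR ((q OR NOT t) IMPLIES (q IMPLIES v)))
F2 = (u AND ((s AND s) OR NOT t))
Evaluate both on each of 128 rows (bits = p,q,r,s,t,u,v):
  row 0 [0000000]: F1=1 F2=0 (differ) -> 1
  row 1 [0000001]: F1=1 F2=0 (differ) -> 1
  row 2 [0000010]: F1=1 F2=1 -> 0
  row 3 [0000011]: F1=1 F2=1 -> 0
  row 4 [0000100]: F1=1 F2=0 (differ) -> 1
  (every remaining row is evaluated the same way; all 128 results are listed next)
Full result column, 8 rows per line (p,q,r,s fixed per line; t,u,v runs 000..111 left to right):
  rows 0-7 [p,q,r,s=0000]: 11001111  (ones: 6)
  rows 8-15 [p,q,r,s=0001]: 00110011  (ones: 4)
  rows 16-23 [p,q,r,s=0010]: 00111111  (ones: 6)
  rows 24-31 [p,q,r,s=0011]: 11000011  (ones: 4)
  rows 32-39 [p,q,r,s=0100]: 01100101  (ones: 4)
  rows 40-47 [p,q,r,s=0101]: 10011001  (ones: 4)
  rows 48-55 [p,q,r,s=0110]: 10010101  (ones: 4)
  rows 56-63 [p,q,r,s=0111]: 01101001  (ones: 4)
  rows 64-71 [p,q,r,s=1000]: 11001111  (ones: 6)
  rows 72-79 [p,q,r,s=1001]: 00110011  (ones: 4)
  rows 80-87 [p,q,r,s=1010]: 00111111  (ones: 6)
  rows 88-95 [p,q,r,s=1011]: 11000011  (ones: 4)
  rows 96-103 [p,q,r,s=1100]: 01100101  (ones: 4)
  rows 104-111 [p,q,r,s=1101]: 10011001  (ones: 4)
  rows 112-119 [p,q,r,s=1110]: 10010101  (ones: 4)
  rows 120-127 [p,q,r,s=1111]: 01101001  (ones: 4)
Disagreements = 6+4+6+4+4+4+4+4+6+4+6+4+4+4+4+4 = 72

72


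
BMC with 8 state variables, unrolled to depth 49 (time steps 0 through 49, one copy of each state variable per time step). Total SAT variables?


BMC unrolls to depth k, creating one copy of each state var for steps 0..k.
Step count = 49 + 1 = 50 (steps 0 through 49)
Vars per step = 8
Total = 8 * 50 = 400

400


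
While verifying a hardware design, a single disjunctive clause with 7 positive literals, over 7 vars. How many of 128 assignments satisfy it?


Step 1: Total=2^7=128
Step 2: Unsat when all 7 false: 2^0=1
Step 3: Sat=128-1=127

127


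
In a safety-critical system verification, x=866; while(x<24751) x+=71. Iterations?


Step 1: x goes from 866 toward 24751 by 71; the body runs while x<24751, so iterations = ceil((bound-start)/step)
Step 2: Distance=23885
Step 3: ceil(23885/71)=337

337


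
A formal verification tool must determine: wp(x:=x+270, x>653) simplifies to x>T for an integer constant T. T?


Formula: wp(x:=E, P) = P[E/x] (substitute E for x in postcondition)
Step 1: Postcondition: x>653
Step 2: Substitute x+270 for x: x+270>653
Step 3: Solve for x: x > 653-270 = 383

383


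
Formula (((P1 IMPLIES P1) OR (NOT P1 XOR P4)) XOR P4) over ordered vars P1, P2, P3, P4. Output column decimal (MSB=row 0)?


Formula: (((P1 IMPLIES P1) OR (NOT P1 XOR P4)) XOR P4) over P1, P2, P3, P4 (16 rows)
Evaluate each row (bits = P1,P2,P3,P4, MSB first):
  row 0 [0000]: (((0 IMPLIES 0) OR (NOT 0 XOR 0)) XOR 0) -> 1
  row 1 [0001]: (((0 IMPLIES 0) OR (NOT 0 XOR 1)) XOR 1) -> 0
  row 2 [0010]: (((0 IMPLIES 0) OR (NOT 0 XOR 0)) XOR 0) -> 1
  row 3 [0011]: (((0 IMPLIES 0) OR (NOT 0 XOR 1)) XOR 1) -> 0
  row 4 [0100]: (((0 IMPLIES 0) OR (NOT 0 XOR 0)) XOR 0) -> 1
  row 5 [0101]: (((0 IMPLIES 0) OR (NOT 0 XOR 1)) XOR 1) -> 0
  row 6 [0110]: (((0 IMPLIES 0) OR (NOT 0 XOR 0)) XOR 0) -> 1
  row 7 [0111]: (((0 IMPLIES 0) OR (NOT 0 XOR 1)) XOR 1) -> 0
  row 8 [1000]: (((1 IMPLIES 1) OR (NOT 1 XOR 0)) XOR 0) -> 1
  row 9 [1001]: (((1 IMPLIES 1) OR (NOT 1 XOR 1)) XOR 1) -> 0
  row 10 [1010]: (((1 IMPLIES 1) OR (NOT 1 XOR 0)) XOR 0) -> 1
  row 11 [1011]: (((1 IMPLIES 1) OR (NOT 1 XOR 1)) XOR 1) -> 0
  row 12 [1100]: (((1 IMPLIES 1) OR (NOT 1 XOR 0)) XOR 0) -> 1
  row 13 [1101]: (((1 IMPLIES 1) OR (NOT 1 XOR 1)) XOR 1) -> 0
  row 14 [1110]: (((1 IMPLIES 1) OR (NOT 1 XOR 0)) XOR 0) -> 1
  row 15 [1111]: (((1 IMPLIES 1) OR (NOT 1 XOR 1)) XOR 1) -> 0
Full result column, 4 rows per line (P1,P2 fixed per line; P3,P4 runs 00..11 left to right):
  rows 0-3 [P1,P2=00]: 1010  = hex A
  rows 4-7 [P1,P2=01]: 1010  = hex A
  rows 8-11 [P1,P2=10]: 1010  = hex A
  rows 12-15 [P1,P2=11]: 1010  = hex A
Output column (row 0 .. row 15) = 1010101010101010
Output column grouped in 4s = 1010 1010 1010 1010 = 0xAAAA
Convert to decimal digit by digit (value = value*16 + digit):
  A -> 10
  10*16 + 10 (A) = 170
  170*16 + 10 (A) = 2730
  2730*16 + 10 (A) = 43690
Decimal = 43690

43690


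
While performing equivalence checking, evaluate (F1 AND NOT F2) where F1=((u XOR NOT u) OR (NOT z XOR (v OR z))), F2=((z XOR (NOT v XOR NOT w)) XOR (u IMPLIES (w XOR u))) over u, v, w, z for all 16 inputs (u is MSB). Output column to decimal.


F1 = ((u XOR NOT u) OR (NOT z XOR (v OR z)))
F2 = ((z XOR (NOT v XOR NOT w)) XOR (u IMPLIES (w XOR u)))
Counterexample to F1=>F2 is where F1=1 and F2=0.
Evaluate each row (bits = u,v,w,z, MSB first):
  row 0 [0000]: F1=1 F2=1 -> F1&~F2 -> 0
  row 1 [0001]: F1=1 F2=0 -> F1&~F2 -> 1
  row 2 [0010]: F1=1 F2=0 -> F1&~F2 -> 1
  row 3 [0011]: F1=1 F2=1 -> F1&~F2 -> 0
  row 4 [0100]: F1=1 F2=0 -> F1&~F2 -> 1
  row 5 [0101]: F1=1 F2=1 -> F1&~F2 -> 0
  row 6 [0110]: F1=1 F2=1 -> F1&~F2 -> 0
  row 7 [0111]: F1=1 F2=0 -> F1&~F2 -> 1
  row 8 [1000]: F1=1 F2=1 -> F1&~F2 -> 0
  row 9 [1001]: F1=1 F2=0 -> F1&~F2 -> 1
  row 10 [1010]: F1=1 F2=1 -> F1&~F2 -> 0
  row 11 [1011]: F1=1 F2=0 -> F1&~F2 -> 1
  row 12 [1100]: F1=1 F2=0 -> F1&~F2 -> 1
  row 13 [1101]: F1=1 F2=1 -> F1&~F2 -> 0
  row 14 [1110]: F1=1 F2=0 -> F1&~F2 -> 1
  row 15 [1111]: F1=1 F2=1 -> F1&~F2 -> 0
Full result column, 4 rows per line (u,v fixed per line; w,z runs 00..11 left to right):
  rows 0-3 [u,v=00]: 0110  = hex 6
  rows 4-7 [u,v=01]: 1001  = hex 9
  rows 8-11 [u,v=10]: 0101  = hex 5
  rows 12-15 [u,v=11]: 1010  = hex A
Counterexample vector (row 0 .. row 15) = 0110100101011010
Output column grouped in 4s = 0110 1001 0101 1010 = 0x695A
Convert to decimal digit by digit (value = value*16 + digit):
  6 -> 6
  6*16 + 9 = 105
  105*16 + 5 = 1685
  1685*16 + 10 (A) = 26970
Decimal = 26970

26970


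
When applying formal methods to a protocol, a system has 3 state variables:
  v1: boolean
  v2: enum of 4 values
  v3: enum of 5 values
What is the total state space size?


State space = product of domain sizes of all variables.
Domain sizes:
  v1 (boolean): 2
  v2 (enum of 4 values): 4
  v3 (enum of 5 values): 5
Product = 2 * 4 * 5 = 40

40


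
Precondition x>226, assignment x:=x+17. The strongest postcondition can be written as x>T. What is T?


Formula: sp(P, x:=E) = exists old_x. (x = E[old_x/x]) AND P[old_x/x] (old_x is the value of x before the assignment; eliminate old_x by solving x = E[old_x/x] for old_x)
Step 1: Precondition P: x>226, i.e. old_x > 226
Step 2: Assignment gives x = old_x + 17, so old_x = x - 17
Step 3: Substitute into P: x - 17 > 226
Step 4: Simplify: x > 226+17 = 243

243


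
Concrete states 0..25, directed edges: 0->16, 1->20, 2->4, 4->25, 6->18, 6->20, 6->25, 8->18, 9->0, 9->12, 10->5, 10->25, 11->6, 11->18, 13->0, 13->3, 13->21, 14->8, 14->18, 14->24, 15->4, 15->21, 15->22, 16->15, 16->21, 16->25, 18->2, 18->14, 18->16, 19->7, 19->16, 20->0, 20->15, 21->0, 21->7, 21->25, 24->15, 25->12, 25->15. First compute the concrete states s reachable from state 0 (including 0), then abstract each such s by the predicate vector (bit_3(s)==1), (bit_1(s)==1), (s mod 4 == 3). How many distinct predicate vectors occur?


BFS from 0:
Concrete reachable: {0, 4, 7, 12, 15, 16, 21, 22, 25}
Abstract via predicates (bit_3(s)==1), (bit_1(s)==1), (s mod 4 == 3):
  (0,0,0) <- {0, 4, 16, 21}
  (0,1,0) <- {22}
  (0,1,1) <- {7}
  (1,0,0) <- {12, 25}
  (1,1,1) <- {15}
Distinct abstract states = 5

5


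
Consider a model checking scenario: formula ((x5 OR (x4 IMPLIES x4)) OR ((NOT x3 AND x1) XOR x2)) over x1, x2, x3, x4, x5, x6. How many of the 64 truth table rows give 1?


Formula: ((x5 OR (x4 IMPLIES x4)) OR ((NOT x3 AND x1) XOR x2)) over 6 vars (64 rows)
Evaluate each row (x1, x2, x3, x4, x5, x6 as bits, MSB first):
  row 0 [000000]: ((0 OR (0 IMPLIES 0)) OR ((NOT 0 AND 0) XOR 0)) -> 1
  row 1 [000001]: ((0 OR (0 IMPLIES 0)) OR ((NOT 0 AND 0) XOR 0)) -> 1
  row 2 [000010]: ((1 OR (0 IMPLIES 0)) OR ((NOT 0 AND 0) XOR 0)) -> 1
  row 3 [000011]: ((1 OR (0 IMPLIES 0)) OR ((NOT 0 AND 0) XOR 0)) -> 1
  row 4 [000100]: ((0 OR (1 IMPLIES 1)) OR ((NOT 0 AND 0) XOR 0)) -> 1
  (every remaining row is evaluated the same way; all 64 results are listed next)
Full result column, 8 rows per line (x1,x2,x3 fixed per line; x4,x5,x6 runs 000..111 left to right):
  rows 0-7 [x1,x2,x3=000]: 11111111  (ones: 8)
  rows 8-15 [x1,x2,x3=001]: 11111111  (ones: 8)
  rows 16-23 [x1,x2,x3=010]: 11111111  (ones: 8)
  rows 24-31 [x1,x2,x3=011]: 11111111  (ones: 8)
  rows 32-39 [x1,x2,x3=100]: 11111111  (ones: 8)
  rows 40-47 [x1,x2,x3=101]: 11111111  (ones: 8)
  rows 48-55 [x1,x2,x3=110]: 11111111  (ones: 8)
  rows 56-63 [x1,x2,x3=111]: 11111111  (ones: 8)
Count of 1-rows = 8+8+8+8+8+8+8+8 = 64

64


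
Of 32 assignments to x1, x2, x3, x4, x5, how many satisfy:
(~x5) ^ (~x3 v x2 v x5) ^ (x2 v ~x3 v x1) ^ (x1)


CNF with 4 clauses over 5 vars (32 assignments).
An assignment satisfies CNF iff every clause has >=1 true literal.
Check each row (bits = x1,x2,x3,x4,x5; clause T/F shown):
  row 0 [00000]: clauses=TTTF -> 0
  row 1 [00001]: clauses=FTTF -> 0
  row 2 [00010]: clauses=TTTF -> 0
  row 3 [00011]: clauses=FTTF -> 0
  row 4 [00100]: clauses=TFFF -> 0
  row 5 [00101]: clauses=FTFF -> 0
  row 6 [00110]: clauses=TFFF -> 0
  row 7 [00111]: clauses=FTFF -> 0
  row 8 [01000]: clauses=TTTF -> 0
  row 9 [01001]: clauses=FTTF -> 0
  row 10 [01010]: clauses=TTTF -> 0
  row 11 [01011]: clauses=FTTF -> 0
  row 12 [01100]: clauses=TTTF -> 0
  row 13 [01101]: clauses=FTTF -> 0
  row 14 [01110]: clauses=TTTF -> 0
  row 15 [01111]: clauses=FTTF -> 0
  row 16 [10000]: clauses=TTTT -> 1
  row 17 [10001]: clauses=FTTT -> 0
  row 18 [10010]: clauses=TTTT -> 1
  row 19 [10011]: clauses=FTTT -> 0
  row 20 [10100]: clauses=TFTT -> 0
  row 21 [10101]: clauses=FTTT -> 0
  row 22 [10110]: clauses=TFTT -> 0
  row 23 [10111]: clauses=FTTT -> 0
  row 24 [11000]: clauses=TTTT -> 1
  row 25 [11001]: clauses=FTTT -> 0
  row 26 [11010]: clauses=TTTT -> 1
  row 27 [11011]: clauses=FTTT -> 0
  row 28 [11100]: clauses=TTTT -> 1
  row 29 [11101]: clauses=FTTT -> 0
  row 30 [11110]: clauses=TTTT -> 1
  row 31 [11111]: clauses=FTTT -> 0
Full result column, 8 rows per line (x1,x2 fixed per line; x3,x4,x5 runs 000..111 left to right):
  rows 0-7 [x1,x2=00]: 00000000  (ones: 0)
  rows 8-15 [x1,x2=01]: 00000000  (ones: 0)
  rows 16-23 [x1,x2=10]: 10100000  (ones: 2)
  rows 24-31 [x1,x2=11]: 10101010  (ones: 4)
Satisfying assignments = 0+0+2+4 = 6

6


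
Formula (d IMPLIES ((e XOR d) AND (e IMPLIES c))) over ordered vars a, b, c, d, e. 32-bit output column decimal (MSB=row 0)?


Formula: (d IMPLIES ((e XOR d) AND (e IMPLIES c))) over a, b, c, d, e (32 rows)
Evaluate each row (bits = a,b,c,d,e, MSB first):
  row 0 [00000]: (0 IMPLIES ((0 XOR 0) AND (0 IMPLIES 0))) -> 1
  row 1 [00001]: (0 IMPLIES ((1 XOR 0) AND (1 IMPLIES 0))) -> 1
  row 2 [00010]: (1 IMPLIES ((0 XOR 1) AND (0 IMPLIES 0))) -> 1
  row 3 [00011]: (1 IMPLIES ((1 XOR 1) AND (1 IMPLIES 0))) -> 0
  row 4 [00100]: (0 IMPLIES ((0 XOR 0) AND (0 IMPLIES 1))) -> 1
  row 5 [00101]: (0 IMPLIES ((1 XOR 0) AND (1 IMPLIES 1))) -> 1
  row 6 [00110]: (1 IMPLIES ((0 XOR 1) AND (0 IMPLIES 1))) -> 1
  row 7 [00111]: (1 IMPLIES ((1 XOR 1) AND (1 IMPLIES 1))) -> 0
  row 8 [01000]: (0 IMPLIES ((0 XOR 0) AND (0 IMPLIES 0))) -> 1
  row 9 [01001]: (0 IMPLIES ((1 XOR 0) AND (1 IMPLIES 0))) -> 1
  row 10 [01010]: (1 IMPLIES ((0 XOR 1) AND (0 IMPLIES 0))) -> 1
  row 11 [01011]: (1 IMPLIES ((1 XOR 1) AND (1 IMPLIES 0))) -> 0
  row 12 [01100]: (0 IMPLIES ((0 XOR 0) AND (0 IMPLIES 1))) -> 1
  row 13 [01101]: (0 IMPLIES ((1 XOR 0) AND (1 IMPLIES 1))) -> 1
  row 14 [01110]: (1 IMPLIES ((0 XOR 1) AND (0 IMPLIES 1))) -> 1
  row 15 [01111]: (1 IMPLIES ((1 XOR 1) AND (1 IMPLIES 1))) -> 0
  row 16 [10000]: (0 IMPLIES ((0 XOR 0) AND (0 IMPLIES 0))) -> 1
  row 17 [10001]: (0 IMPLIES ((1 XOR 0) AND (1 IMPLIES 0))) -> 1
  row 18 [10010]: (1 IMPLIES ((0 XOR 1) AND (0 IMPLIES 0))) -> 1
  row 19 [10011]: (1 IMPLIES ((1 XOR 1) AND (1 IMPLIES 0))) -> 0
  row 20 [10100]: (0 IMPLIES ((0 XOR 0) AND (0 IMPLIES 1))) -> 1
  row 21 [10101]: (0 IMPLIES ((1 XOR 0) AND (1 IMPLIES 1))) -> 1
  row 22 [10110]: (1 IMPLIES ((0 XOR 1) AND (0 IMPLIES 1))) -> 1
  row 23 [10111]: (1 IMPLIES ((1 XOR 1) AND (1 IMPLIES 1))) -> 0
  row 24 [11000]: (0 IMPLIES ((0 XOR 0) AND (0 IMPLIES 0))) -> 1
  row 25 [11001]: (0 IMPLIES ((1 XOR 0) AND (1 IMPLIES 0))) -> 1
  row 26 [11010]: (1 IMPLIES ((0 XOR 1) AND (0 IMPLIES 0))) -> 1
  row 27 [11011]: (1 IMPLIES ((1 XOR 1) AND (1 IMPLIES 0))) -> 0
  row 28 [11100]: (0 IMPLIES ((0 XOR 0) AND (0 IMPLIES 1))) -> 1
  row 29 [11101]: (0 IMPLIES ((1 XOR 0) AND (1 IMPLIES 1))) -> 1
  row 30 [11110]: (1 IMPLIES ((0 XOR 1) AND (0 IMPLIES 1))) -> 1
  row 31 [11111]: (1 IMPLIES ((1 XOR 1) AND (1 IMPLIES 1))) -> 0
Full result column, 4 rows per line (a,b,c fixed per line; d,e runs 00..11 left to right):
  rows 0-3 [a,b,c=000]: 1110  = hex E
  rows 4-7 [a,b,c=001]: 1110  = hex E
  rows 8-11 [a,b,c=010]: 1110  = hex E
  rows 12-15 [a,b,c=011]: 1110  = hex E
  rows 16-19 [a,b,c=100]: 1110  = hex E
  rows 20-23 [a,b,c=101]: 1110  = hex E
  rows 24-27 [a,b,c=110]: 1110  = hex E
  rows 28-31 [a,b,c=111]: 1110  = hex E
Output column (row 0 .. row 31) = 11101110111011101110111011101110
Output column grouped in 4s = 1110 1110 1110 1110 1110 1110 1110 1110 = 0xEEEEEEEE
Convert to decimal digit by digit (value = value*16 + digit):
  E -> 14
  14*16 + 14 (E) = 238
  238*16 + 14 (E) = 3822
  3822*16 + 14 (E) = 61166
  61166*16 + 14 (E) = 978670
  978670*16 + 14 (E) = 15658734
  15658734*16 + 14 (E) = 250539758
  250539758*16 + 14 (E) = 4008636142
Decimal = 4008636142

4008636142


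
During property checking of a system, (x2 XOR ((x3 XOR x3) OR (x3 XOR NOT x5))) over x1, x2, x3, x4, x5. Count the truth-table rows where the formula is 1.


Formula: (x2 XOR ((x3 XOR x3) OR (x3 XOR NOT x5))) over 5 vars (32 rows)
Evaluate each row (x1, x2, x3, x4, x5 as bits, MSB first):
  row 0 [00000]: (0 XOR ((0 XOR 0) OR (0 XOR NOT 0))) -> 1
  row 1 [00001]: (0 XOR ((0 XOR 0) OR (0 XOR NOT 1))) -> 0
  row 2 [00010]: (0 XOR ((0 XOR 0) OR (0 XOR NOT 0))) -> 1
  row 3 [00011]: (0 XOR ((0 XOR 0) OR (0 XOR NOT 1))) -> 0
  row 4 [00100]: (0 XOR ((1 XOR 1) OR (1 XOR NOT 0))) -> 0
  row 5 [00101]: (0 XOR ((1 XOR 1) OR (1 XOR NOT 1))) -> 1
  row 6 [00110]: (0 XOR ((1 XOR 1) OR (1 XOR NOT 0))) -> 0
  row 7 [00111]: (0 XOR ((1 XOR 1) OR (1 XOR NOT 1))) -> 1
  row 8 [01000]: (1 XOR ((0 XOR 0) OR (0 XOR NOT 0))) -> 0
  row 9 [01001]: (1 XOR ((0 XOR 0) OR (0 XOR NOT 1))) -> 1
  row 10 [01010]: (1 XOR ((0 XOR 0) OR (0 XOR NOT 0))) -> 0
  row 11 [01011]: (1 XOR ((0 XOR 0) OR (0 XOR NOT 1))) -> 1
  row 12 [01100]: (1 XOR ((1 XOR 1) OR (1 XOR NOT 0))) -> 1
  row 13 [01101]: (1 XOR ((1 XOR 1) OR (1 XOR NOT 1))) -> 0
  row 14 [01110]: (1 XOR ((1 XOR 1) OR (1 XOR NOT 0))) -> 1
  row 15 [01111]: (1 XOR ((1 XOR 1) OR (1 XOR NOT 1))) -> 0
  row 16 [10000]: (0 XOR ((0 XOR 0) OR (0 XOR NOT 0))) -> 1
  row 17 [10001]: (0 XOR ((0 XOR 0) OR (0 XOR NOT 1))) -> 0
  row 18 [10010]: (0 XOR ((0 XOR 0) OR (0 XOR NOT 0))) -> 1
  row 19 [10011]: (0 XOR ((0 XOR 0) OR (0 XOR NOT 1))) -> 0
  row 20 [10100]: (0 XOR ((1 XOR 1) OR (1 XOR NOT 0))) -> 0
  row 21 [10101]: (0 XOR ((1 XOR 1) OR (1 XOR NOT 1))) -> 1
  row 22 [10110]: (0 XOR ((1 XOR 1) OR (1 XOR NOT 0))) -> 0
  row 23 [10111]: (0 XOR ((1 XOR 1) OR (1 XOR NOT 1))) -> 1
  row 24 [11000]: (1 XOR ((0 XOR 0) OR (0 XOR NOT 0))) -> 0
  row 25 [11001]: (1 XOR ((0 XOR 0) OR (0 XOR NOT 1))) -> 1
  row 26 [11010]: (1 XOR ((0 XOR 0) OR (0 XOR NOT 0))) -> 0
  row 27 [11011]: (1 XOR ((0 XOR 0) OR (0 XOR NOT 1))) -> 1
  row 28 [11100]: (1 XOR ((1 XOR 1) OR (1 XOR NOT 0))) -> 1
  row 29 [11101]: (1 XOR ((1 XOR 1) OR (1 XOR NOT 1))) -> 0
  row 30 [11110]: (1 XOR ((1 XOR 1) OR (1 XOR NOT 0))) -> 1
  row 31 [11111]: (1 XOR ((1 XOR 1) OR (1 XOR NOT 1))) -> 0
Full result column, 8 rows per line (x1,x2 fixed per line; x3,x4,x5 runs 000..111 left to right):
  rows 0-7 [x1,x2=00]: 10100101  (ones: 4)
  rows 8-15 [x1,x2=01]: 01011010  (ones: 4)
  rows 16-23 [x1,x2=10]: 10100101  (ones: 4)
  rows 24-31 [x1,x2=11]: 01011010  (ones: 4)
Count of 1-rows = 4+4+4+4 = 16

16


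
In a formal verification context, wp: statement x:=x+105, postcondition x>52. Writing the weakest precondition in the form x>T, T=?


Formula: wp(x:=E, P) = P[E/x] (substitute E for x in postcondition)
Step 1: Postcondition: x>52
Step 2: Substitute x+105 for x: x+105>52
Step 3: Solve for x: x > 52-105 = -53

-53


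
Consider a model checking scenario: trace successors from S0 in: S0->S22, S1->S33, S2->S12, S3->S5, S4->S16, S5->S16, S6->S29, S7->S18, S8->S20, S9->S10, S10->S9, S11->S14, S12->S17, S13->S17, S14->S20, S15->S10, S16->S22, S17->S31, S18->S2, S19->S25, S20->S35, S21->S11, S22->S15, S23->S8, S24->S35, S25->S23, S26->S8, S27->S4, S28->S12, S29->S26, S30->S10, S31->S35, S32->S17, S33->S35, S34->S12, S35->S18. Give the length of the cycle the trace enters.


Trace from S0 until a state repeats:
  S0 -> S22 -> S15 -> S10 -> S9 -> S10
S10 first seen at step 3, revisited at step 5.
Cycle length = 5 - 3 = 2

2


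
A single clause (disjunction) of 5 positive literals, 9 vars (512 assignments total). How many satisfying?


Step 1: Total=2^9=512
Step 2: Unsat when all 5 false: 2^4=16
Step 3: Sat=512-16=496

496


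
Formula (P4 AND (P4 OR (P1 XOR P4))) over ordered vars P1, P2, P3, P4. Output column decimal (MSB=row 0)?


Formula: (P4 AND (P4 OR (P1 XOR P4))) over P1, P2, P3, P4 (16 rows)
Evaluate each row (bits = P1,P2,P3,P4, MSB first):
  row 0 [0000]: (0 AND (0 OR (0 XOR 0))) -> 0
  row 1 [0001]: (1 AND (1 OR (0 XOR 1))) -> 1
  row 2 [0010]: (0 AND (0 OR (0 XOR 0))) -> 0
  row 3 [0011]: (1 AND (1 OR (0 XOR 1))) -> 1
  row 4 [0100]: (0 AND (0 OR (0 XOR 0))) -> 0
  row 5 [0101]: (1 AND (1 OR (0 XOR 1))) -> 1
  row 6 [0110]: (0 AND (0 OR (0 XOR 0))) -> 0
  row 7 [0111]: (1 AND (1 OR (0 XOR 1))) -> 1
  row 8 [1000]: (0 AND (0 OR (1 XOR 0))) -> 0
  row 9 [1001]: (1 AND (1 OR (1 XOR 1))) -> 1
  row 10 [1010]: (0 AND (0 OR (1 XOR 0))) -> 0
  row 11 [1011]: (1 AND (1 OR (1 XOR 1))) -> 1
  row 12 [1100]: (0 AND (0 OR (1 XOR 0))) -> 0
  row 13 [1101]: (1 AND (1 OR (1 XOR 1))) -> 1
  row 14 [1110]: (0 AND (0 OR (1 XOR 0))) -> 0
  row 15 [1111]: (1 AND (1 OR (1 XOR 1))) -> 1
Full result column, 4 rows per line (P1,P2 fixed per line; P3,P4 runs 00..11 left to right):
  rows 0-3 [P1,P2=00]: 0101  = hex 5
  rows 4-7 [P1,P2=01]: 0101  = hex 5
  rows 8-11 [P1,P2=10]: 0101  = hex 5
  rows 12-15 [P1,P2=11]: 0101  = hex 5
Output column (row 0 .. row 15) = 0101010101010101
Output column grouped in 4s = 0101 0101 0101 0101 = 0x5555
Convert to decimal digit by digit (value = value*16 + digit):
  5 -> 5
  5*16 + 5 = 85
  85*16 + 5 = 1365
  1365*16 + 5 = 21845
Decimal = 21845

21845


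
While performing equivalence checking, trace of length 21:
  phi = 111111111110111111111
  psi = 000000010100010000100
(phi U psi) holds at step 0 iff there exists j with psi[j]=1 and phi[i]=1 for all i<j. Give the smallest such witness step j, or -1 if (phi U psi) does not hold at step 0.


(phi U psi) at 0: need smallest j with psi[j]=1 and phi[i]=1 for all i in [0,j).
Scan from step 0:
  step 0: phi=1, psi=0 -> continue
  step 1: phi=1, psi=0 -> continue
  step 2: phi=1, psi=0 -> continue
  step 3: phi=1, psi=0 -> continue
  step 7: psi=1 and phi held for [0,7) -> witness found
Witness step = 7

7


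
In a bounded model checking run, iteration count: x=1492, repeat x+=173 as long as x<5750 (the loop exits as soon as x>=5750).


Step 1: x goes from 1492 toward 5750 by 173; the body runs while x<5750, so iterations = ceil((bound-start)/step)
Step 2: Distance=4258
Step 3: ceil(4258/173)=25

25


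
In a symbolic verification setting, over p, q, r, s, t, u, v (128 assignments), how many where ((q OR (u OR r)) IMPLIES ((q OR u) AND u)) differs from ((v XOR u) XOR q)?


F1 = ((q OR (u OR r)) IMPLIES ((q OR u) AND u))
F2 = ((v XOR u) XOR q)
Evaluate both on each of 128 rows (bits = p,q,r,s,t,u,v):
  row 0 [0000000]: F1=1 F2=0 (differ) -> 1
  row 1 [0000001]: F1=1 F2=1 -> 0
  row 2 [0000010]: F1=1 F2=1 -> 0
  row 3 [0000011]: F1=1 F2=0 (differ) -> 1
  row 4 [0000100]: F1=1 F2=0 (differ) -> 1
  (every remaining row is evaluated the same way; all 128 results are listed next)
Full result column, 8 rows per line (p,q,r,s fixed per line; t,u,v runs 000..111 left to right):
  rows 0-7 [p,q,r,s=0000]: 10011001  (ones: 4)
  rows 8-15 [p,q,r,s=0001]: 10011001  (ones: 4)
  rows 16-23 [p,q,r,s=0010]: 01010101  (ones: 4)
  rows 24-31 [p,q,r,s=0011]: 01010101  (ones: 4)
  rows 32-39 [p,q,r,s=0100]: 10101010  (ones: 4)
  rows 40-47 [p,q,r,s=0101]: 10101010  (ones: 4)
  rows 48-55 [p,q,r,s=0110]: 10101010  (ones: 4)
  rows 56-63 [p,q,r,s=0111]: 10101010  (ones: 4)
  rows 64-71 [p,q,r,s=1000]: 10011001  (ones: 4)
  rows 72-79 [p,q,r,s=1001]: 10011001  (ones: 4)
  rows 80-87 [p,q,r,s=1010]: 01010101  (ones: 4)
  rows 88-95 [p,q,r,s=1011]: 01010101  (ones: 4)
  rows 96-103 [p,q,r,s=1100]: 10101010  (ones: 4)
  rows 104-111 [p,q,r,s=1101]: 10101010  (ones: 4)
  rows 112-119 [p,q,r,s=1110]: 10101010  (ones: 4)
  rows 120-127 [p,q,r,s=1111]: 10101010  (ones: 4)
Disagreements = 4+4+4+4+4+4+4+4+4+4+4+4+4+4+4+4 = 64

64


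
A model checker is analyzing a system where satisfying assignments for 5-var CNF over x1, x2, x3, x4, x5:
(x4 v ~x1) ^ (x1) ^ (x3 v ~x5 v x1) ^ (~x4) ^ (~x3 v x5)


CNF with 5 clauses over 5 vars (32 assignments).
An assignment satisfies CNF iff every clause has >=1 true literal.
Check each row (bits = x1,x2,x3,x4,x5; clause T/F shown):
  row 0 [00000]: clauses=TFTTT -> 0
  row 1 [00001]: clauses=TFFTT -> 0
  row 2 [00010]: clauses=TFTFT -> 0
  row 3 [00011]: clauses=TFFFT -> 0
  row 4 [00100]: clauses=TFTTF -> 0
  row 5 [00101]: clauses=TFTTT -> 0
  row 6 [00110]: clauses=TFTFF -> 0
  row 7 [00111]: clauses=TFTFT -> 0
  row 8 [01000]: clauses=TFTTT -> 0
  row 9 [01001]: clauses=TFFTT -> 0
  row 10 [01010]: clauses=TFTFT -> 0
  row 11 [01011]: clauses=TFFFT -> 0
  row 12 [01100]: clauses=TFTTF -> 0
  row 13 [01101]: clauses=TFTTT -> 0
  row 14 [01110]: clauses=TFTFF -> 0
  row 15 [01111]: clauses=TFTFT -> 0
  row 16 [10000]: clauses=FTTTT -> 0
  row 17 [10001]: clauses=FTTTT -> 0
  row 18 [10010]: clauses=TTTFT -> 0
  row 19 [10011]: clauses=TTTFT -> 0
  row 20 [10100]: clauses=FTTTF -> 0
  row 21 [10101]: clauses=FTTTT -> 0
  row 22 [10110]: clauses=TTTFF -> 0
  row 23 [10111]: clauses=TTTFT -> 0
  row 24 [11000]: clauses=FTTTT -> 0
  row 25 [11001]: clauses=FTTTT -> 0
  row 26 [11010]: clauses=TTTFT -> 0
  row 27 [11011]: clauses=TTTFT -> 0
  row 28 [11100]: clauses=FTTTF -> 0
  row 29 [11101]: clauses=FTTTT -> 0
  row 30 [11110]: clauses=TTTFF -> 0
  row 31 [11111]: clauses=TTTFT -> 0
Full result column, 8 rows per line (x1,x2 fixed per line; x3,x4,x5 runs 000..111 left to right):
  rows 0-7 [x1,x2=00]: 00000000  (ones: 0)
  rows 8-15 [x1,x2=01]: 00000000  (ones: 0)
  rows 16-23 [x1,x2=10]: 00000000  (ones: 0)
  rows 24-31 [x1,x2=11]: 00000000  (ones: 0)
Satisfying assignments = 0+0+0+0 = 0

0


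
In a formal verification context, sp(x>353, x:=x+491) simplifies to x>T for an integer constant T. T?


Formula: sp(P, x:=E) = exists old_x. (x = E[old_x/x]) AND P[old_x/x] (old_x is the value of x before the assignment; eliminate old_x by solving x = E[old_x/x] for old_x)
Step 1: Precondition P: x>353, i.e. old_x > 353
Step 2: Assignment gives x = old_x + 491, so old_x = x - 491
Step 3: Substitute into P: x - 491 > 353
Step 4: Simplify: x > 353+491 = 844

844


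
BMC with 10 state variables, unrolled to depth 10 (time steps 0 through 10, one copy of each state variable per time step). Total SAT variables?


BMC unrolls to depth k, creating one copy of each state var for steps 0..k.
Step count = 10 + 1 = 11 (steps 0 through 10)
Vars per step = 10
Total = 10 * 11 = 110

110


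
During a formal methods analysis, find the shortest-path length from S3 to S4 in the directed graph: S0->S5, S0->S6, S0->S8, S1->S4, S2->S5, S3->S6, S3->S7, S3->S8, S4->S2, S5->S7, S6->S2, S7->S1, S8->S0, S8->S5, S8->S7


BFS layer-by-layer from S3:
  dist 0: {S3}
  dist 1: {S6, S7, S8}
  dist 2: {S0, S1, S2, S5}
  dist 3: {S4}
  -> S4 reached at distance 3
Shortest path length = 3

3


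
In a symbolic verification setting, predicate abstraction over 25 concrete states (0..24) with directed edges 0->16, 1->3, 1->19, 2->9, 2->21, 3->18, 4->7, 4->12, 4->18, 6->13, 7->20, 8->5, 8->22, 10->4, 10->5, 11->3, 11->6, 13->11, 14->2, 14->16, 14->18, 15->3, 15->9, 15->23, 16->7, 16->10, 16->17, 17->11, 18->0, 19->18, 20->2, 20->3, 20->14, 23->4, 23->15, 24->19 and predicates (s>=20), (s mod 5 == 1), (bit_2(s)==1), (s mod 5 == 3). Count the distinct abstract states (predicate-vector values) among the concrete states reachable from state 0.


BFS from 0:
Concrete reachable: {0, 2, 3, 4, 5, 6, 7, 9, 10, 11, 12, 13, 14, 16, 17, 18, 20, 21}
Abstract via predicates (s>=20), (s mod 5 == 1), (bit_2(s)==1), (s mod 5 == 3):
  (0,0,0,0) <- {0, 2, 9, 10, 17}
  (0,0,0,1) <- {3, 18}
  (0,0,1,0) <- {4, 5, 7, 12, 14}
  (0,0,1,1) <- {13}
  (0,1,0,0) <- {11, 16}
  (0,1,1,0) <- {6}
  (1,0,1,0) <- {20}
  (1,1,1,0) <- {21}
Distinct abstract states = 8

8


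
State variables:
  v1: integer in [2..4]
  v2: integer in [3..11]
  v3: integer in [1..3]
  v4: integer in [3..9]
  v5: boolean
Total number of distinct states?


State space = product of domain sizes of all variables.
Domain sizes:
  v1 (integer in [2..4]): 3
  v2 (integer in [3..11]): 9
  v3 (integer in [1..3]): 3
  v4 (integer in [3..9]): 7
  v5 (boolean): 2
Product = 3 * 9 * 3 * 7 * 2 = 1134

1134


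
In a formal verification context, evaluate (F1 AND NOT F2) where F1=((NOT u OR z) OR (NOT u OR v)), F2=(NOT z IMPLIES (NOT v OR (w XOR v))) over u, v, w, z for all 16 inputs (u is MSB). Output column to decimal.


F1 = ((NOT u OR z) OR (NOT u OR v))
F2 = (NOT z IMPLIES (NOT v OR (w XOR v)))
Counterexample to F1=>F2 is where F1=1 and F2=0.
Evaluate each row (bits = u,v,w,z, MSB first):
  row 0 [0000]: F1=1 F2=1 -> F1&~F2 -> 0
  row 1 [0001]: F1=1 F2=1 -> F1&~F2 -> 0
  row 2 [0010]: F1=1 F2=1 -> F1&~F2 -> 0
  row 3 [0011]: F1=1 F2=1 -> F1&~F2 -> 0
  row 4 [0100]: F1=1 F2=1 -> F1&~F2 -> 0
  row 5 [0101]: F1=1 F2=1 -> F1&~F2 -> 0
  row 6 [0110]: F1=1 F2=0 -> F1&~F2 -> 1
  row 7 [0111]: F1=1 F2=1 -> F1&~F2 -> 0
  row 8 [1000]: F1=0 F2=1 -> F1&~F2 -> 0
  row 9 [1001]: F1=1 F2=1 -> F1&~F2 -> 0
  row 10 [1010]: F1=0 F2=1 -> F1&~F2 -> 0
  row 11 [1011]: F1=1 F2=1 -> F1&~F2 -> 0
  row 12 [1100]: F1=1 F2=1 -> F1&~F2 -> 0
  row 13 [1101]: F1=1 F2=1 -> F1&~F2 -> 0
  row 14 [1110]: F1=1 F2=0 -> F1&~F2 -> 1
  row 15 [1111]: F1=1 F2=1 -> F1&~F2 -> 0
Full result column, 4 rows per line (u,v fixed per line; w,z runs 00..11 left to right):
  rows 0-3 [u,v=00]: 0000  = hex 0
  rows 4-7 [u,v=01]: 0010  = hex 2
  rows 8-11 [u,v=10]: 0000  = hex 0
  rows 12-15 [u,v=11]: 0010  = hex 2
Counterexample vector (row 0 .. row 15) = 0000001000000010
Output column grouped in 4s = 0000 0010 0000 0010 = 0x0202
Convert to decimal digit by digit (value = value*16 + digit):
  0 -> 0
  0*16 + 2 = 2
  2*16 + 0 = 32
  32*16 + 2 = 514
Decimal = 514

514


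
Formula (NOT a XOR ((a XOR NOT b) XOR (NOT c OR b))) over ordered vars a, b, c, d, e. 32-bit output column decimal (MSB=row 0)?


Formula: (NOT a XOR ((a XOR NOT b) XOR (NOT c OR b))) over a, b, c, d, e (32 rows)
Evaluate each row (bits = a,b,c,d,e, MSB first):
  row 0 [00000]: (NOT 0 XOR ((0 XOR NOT 0) XOR (NOT 0 OR 0))) -> 1
  row 1 [00001]: (NOT 0 XOR ((0 XOR NOT 0) XOR (NOT 0 OR 0))) -> 1
  row 2 [00010]: (NOT 0 XOR ((0 XOR NOT 0) XOR (NOT 0 OR 0))) -> 1
  row 3 [00011]: (NOT 0 XOR ((0 XOR NOT 0) XOR (NOT 0 OR 0))) -> 1
  row 4 [00100]: (NOT 0 XOR ((0 XOR NOT 0) XOR (NOT 1 OR 0))) -> 0
  row 5 [00101]: (NOT 0 XOR ((0 XOR NOT 0) XOR (NOT 1 OR 0))) -> 0
  row 6 [00110]: (NOT 0 XOR ((0 XOR NOT 0) XOR (NOT 1 OR 0))) -> 0
  row 7 [00111]: (NOT 0 XOR ((0 XOR NOT 0) XOR (NOT 1 OR 0))) -> 0
  row 8 [01000]: (NOT 0 XOR ((0 XOR NOT 1) XOR (NOT 0 OR 1))) -> 0
  row 9 [01001]: (NOT 0 XOR ((0 XOR NOT 1) XOR (NOT 0 OR 1))) -> 0
  row 10 [01010]: (NOT 0 XOR ((0 XOR NOT 1) XOR (NOT 0 OR 1))) -> 0
  row 11 [01011]: (NOT 0 XOR ((0 XOR NOT 1) XOR (NOT 0 OR 1))) -> 0
  row 12 [01100]: (NOT 0 XOR ((0 XOR NOT 1) XOR (NOT 1 OR 1))) -> 0
  row 13 [01101]: (NOT 0 XOR ((0 XOR NOT 1) XOR (NOT 1 OR 1))) -> 0
  row 14 [01110]: (NOT 0 XOR ((0 XOR NOT 1) XOR (NOT 1 OR 1))) -> 0
  row 15 [01111]: (NOT 0 XOR ((0 XOR NOT 1) XOR (NOT 1 OR 1))) -> 0
  row 16 [10000]: (NOT 1 XOR ((1 XOR NOT 0) XOR (NOT 0 OR 0))) -> 1
  row 17 [10001]: (NOT 1 XOR ((1 XOR NOT 0) XOR (NOT 0 OR 0))) -> 1
  row 18 [10010]: (NOT 1 XOR ((1 XOR NOT 0) XOR (NOT 0 OR 0))) -> 1
  row 19 [10011]: (NOT 1 XOR ((1 XOR NOT 0) XOR (NOT 0 OR 0))) -> 1
  row 20 [10100]: (NOT 1 XOR ((1 XOR NOT 0) XOR (NOT 1 OR 0))) -> 0
  row 21 [10101]: (NOT 1 XOR ((1 XOR NOT 0) XOR (NOT 1 OR 0))) -> 0
  row 22 [10110]: (NOT 1 XOR ((1 XOR NOT 0) XOR (NOT 1 OR 0))) -> 0
  row 23 [10111]: (NOT 1 XOR ((1 XOR NOT 0) XOR (NOT 1 OR 0))) -> 0
  row 24 [11000]: (NOT 1 XOR ((1 XOR NOT 1) XOR (NOT 0 OR 1))) -> 0
  row 25 [11001]: (NOT 1 XOR ((1 XOR NOT 1) XOR (NOT 0 OR 1))) -> 0
  row 26 [11010]: (NOT 1 XOR ((1 XOR NOT 1) XOR (NOT 0 OR 1))) -> 0
  row 27 [11011]: (NOT 1 XOR ((1 XOR NOT 1) XOR (NOT 0 OR 1))) -> 0
  row 28 [11100]: (NOT 1 XOR ((1 XOR NOT 1) XOR (NOT 1 OR 1))) -> 0
  row 29 [11101]: (NOT 1 XOR ((1 XOR NOT 1) XOR (NOT 1 OR 1))) -> 0
  row 30 [11110]: (NOT 1 XOR ((1 XOR NOT 1) XOR (NOT 1 OR 1))) -> 0
  row 31 [11111]: (NOT 1 XOR ((1 XOR NOT 1) XOR (NOT 1 OR 1))) -> 0
Full result column, 4 rows per line (a,b,c fixed per line; d,e runs 00..11 left to right):
  rows 0-3 [a,b,c=000]: 1111  = hex F
  rows 4-7 [a,b,c=001]: 0000  = hex 0
  rows 8-11 [a,b,c=010]: 0000  = hex 0
  rows 12-15 [a,b,c=011]: 0000  = hex 0
  rows 16-19 [a,b,c=100]: 1111  = hex F
  rows 20-23 [a,b,c=101]: 0000  = hex 0
  rows 24-27 [a,b,c=110]: 0000  = hex 0
  rows 28-31 [a,b,c=111]: 0000  = hex 0
Output column (row 0 .. row 31) = 11110000000000001111000000000000
Output column grouped in 4s = 1111 0000 0000 0000 1111 0000 0000 0000 = 0xF000F000
Convert to decimal digit by digit (value = value*16 + digit):
  F -> 15
  15*16 + 0 = 240
  240*16 + 0 = 3840
  3840*16 + 0 = 61440
  61440*16 + 15 (F) = 983055
  983055*16 + 0 = 15728880
  15728880*16 + 0 = 251662080
  251662080*16 + 0 = 4026593280
Decimal = 4026593280

4026593280


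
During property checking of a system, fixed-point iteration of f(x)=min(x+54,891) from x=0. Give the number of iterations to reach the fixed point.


Step 1: x=0, cap=891, increment=54
Step 2: x grows by 54 each step until capped at 891; fixed point is x=891
Step 3: iterations = ceil(891/54) = 17

17


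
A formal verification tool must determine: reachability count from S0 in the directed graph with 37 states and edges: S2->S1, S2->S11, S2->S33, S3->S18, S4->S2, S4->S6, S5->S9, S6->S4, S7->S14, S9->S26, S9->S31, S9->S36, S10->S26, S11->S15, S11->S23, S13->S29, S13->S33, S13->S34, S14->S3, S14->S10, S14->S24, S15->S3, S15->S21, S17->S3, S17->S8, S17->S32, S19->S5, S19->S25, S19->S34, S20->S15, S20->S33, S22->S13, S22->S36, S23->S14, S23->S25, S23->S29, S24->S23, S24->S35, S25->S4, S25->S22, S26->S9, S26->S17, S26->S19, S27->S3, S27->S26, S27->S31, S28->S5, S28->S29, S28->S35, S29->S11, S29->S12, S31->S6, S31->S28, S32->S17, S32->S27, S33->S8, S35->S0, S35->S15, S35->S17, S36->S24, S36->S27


BFS from S0:
  layer 0: {S0}
Reachable set: {S0}
Count = 1

1


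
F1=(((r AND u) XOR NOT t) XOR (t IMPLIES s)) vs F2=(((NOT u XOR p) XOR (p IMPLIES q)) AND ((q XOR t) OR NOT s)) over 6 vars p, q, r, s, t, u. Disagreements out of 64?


F1 = (((r AND u) XOR NOT t) XOR (t IMPLIES s))
F2 = (((NOT u XOR p) XOR (p IMPLIES q)) AND ((q XOR t) OR NOT s))
Evaluate both on each of 64 rows (bits = p,q,r,s,t,u):
  row 0 [000000]: F1=0 F2=0 -> 0
  row 1 [000001]: F1=0 F2=1 (differ) -> 1
  row 2 [000010]: F1=0 F2=0 -> 0
  row 3 [000011]: F1=0 F2=1 (differ) -> 1
  row 4 [000100]: F1=0 F2=0 -> 0
  (every remaining row is evaluated the same way; all 64 results are listed next)
Full result column, 8 rows per line (p,q,r fixed per line; s,t,u runs 000..111 left to right):
  rows 0-7 [p,q,r=000]: 01010010  (ones: 3)
  rows 8-15 [p,q,r=001]: 00000111  (ones: 3)
  rows 16-23 [p,q,r=010]: 01010111  (ones: 5)
  rows 24-31 [p,q,r=011]: 00000010  (ones: 1)
  rows 32-39 [p,q,r=100]: 01010010  (ones: 3)
  rows 40-47 [p,q,r=101]: 00000111  (ones: 3)
  rows 48-55 [p,q,r=110]: 10101011  (ones: 5)
  rows 56-63 [p,q,r=111]: 11111110  (ones: 7)
Disagreements = 3+3+5+1+3+3+5+7 = 30

30


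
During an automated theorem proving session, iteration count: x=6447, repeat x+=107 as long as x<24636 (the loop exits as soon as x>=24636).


Step 1: x goes from 6447 toward 24636 by 107; the body runs while x<24636, so iterations = ceil((bound-start)/step)
Step 2: Distance=18189
Step 3: ceil(18189/107)=170

170


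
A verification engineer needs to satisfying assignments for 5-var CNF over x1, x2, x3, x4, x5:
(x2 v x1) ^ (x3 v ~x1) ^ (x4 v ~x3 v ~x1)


CNF with 3 clauses over 5 vars (32 assignments).
An assignment satisfies CNF iff every clause has >=1 true literal.
Check each row (bits = x1,x2,x3,x4,x5; clause T/F shown):
  row 0 [00000]: clauses=FTT -> 0
  row 1 [00001]: clauses=FTT -> 0
  row 2 [00010]: clauses=FTT -> 0
  row 3 [00011]: clauses=FTT -> 0
  row 4 [00100]: clauses=FTT -> 0
  row 5 [00101]: clauses=FTT -> 0
  row 6 [00110]: clauses=FTT -> 0
  row 7 [00111]: clauses=FTT -> 0
  row 8 [01000]: clauses=TTT -> 1
  row 9 [01001]: clauses=TTT -> 1
  row 10 [01010]: clauses=TTT -> 1
  row 11 [01011]: clauses=TTT -> 1
  row 12 [01100]: clauses=TTT -> 1
  row 13 [01101]: clauses=TTT -> 1
  row 14 [01110]: clauses=TTT -> 1
  row 15 [01111]: clauses=TTT -> 1
  row 16 [10000]: clauses=TFT -> 0
  row 17 [10001]: clauses=TFT -> 0
  row 18 [10010]: clauses=TFT -> 0
  row 19 [10011]: clauses=TFT -> 0
  row 20 [10100]: clauses=TTF -> 0
  row 21 [10101]: clauses=TTF -> 0
  row 22 [10110]: clauses=TTT -> 1
  row 23 [10111]: clauses=TTT -> 1
  row 24 [11000]: clauses=TFT -> 0
  row 25 [11001]: clauses=TFT -> 0
  row 26 [11010]: clauses=TFT -> 0
  row 27 [11011]: clauses=TFT -> 0
  row 28 [11100]: clauses=TTF -> 0
  row 29 [11101]: clauses=TTF -> 0
  row 30 [11110]: clauses=TTT -> 1
  row 31 [11111]: clauses=TTT -> 1
Full result column, 8 rows per line (x1,x2 fixed per line; x3,x4,x5 runs 000..111 left to right):
  rows 0-7 [x1,x2=00]: 00000000  (ones: 0)
  rows 8-15 [x1,x2=01]: 11111111  (ones: 8)
  rows 16-23 [x1,x2=10]: 00000011  (ones: 2)
  rows 24-31 [x1,x2=11]: 00000011  (ones: 2)
Satisfying assignments = 0+8+2+2 = 12

12
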